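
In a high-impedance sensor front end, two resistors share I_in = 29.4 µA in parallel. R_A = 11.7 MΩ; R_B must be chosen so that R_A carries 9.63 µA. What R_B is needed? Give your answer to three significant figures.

R_B ≈ 5.70 MΩ

In a two-way split, I_A/I_in = R_B/(R_A + R_B).
9.63/29.4 = R_B/(R_A + R_B) → R_B = R_A · (0.3276)/(1 − 0.3276) = 11.7 × 0.4871 = 5.699 MΩ.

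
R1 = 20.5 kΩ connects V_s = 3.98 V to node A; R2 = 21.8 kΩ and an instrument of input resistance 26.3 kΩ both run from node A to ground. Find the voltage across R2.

First combine the lower leg with the load: R2 ‖ R_L = 11.92 kΩ.
Now apply the divider: V_out = 3.98 × 0.3677 = 1.463 V.

V_out ≈ 1.46 V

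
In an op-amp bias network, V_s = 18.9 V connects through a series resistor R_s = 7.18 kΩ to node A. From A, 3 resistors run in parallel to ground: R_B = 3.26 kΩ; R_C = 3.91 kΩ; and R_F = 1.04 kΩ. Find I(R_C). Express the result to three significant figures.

I ≈ 0.405 mA

Equivalent of the parallel group: R_p = 0.6562 kΩ.
V_A by voltage divider: V_A = 18.9 × 0.6562/(7.18 + 0.6562) = 1.583 V.
Branch current I = V_A/R_C = 1.583/3.91 = 0.4047 mA.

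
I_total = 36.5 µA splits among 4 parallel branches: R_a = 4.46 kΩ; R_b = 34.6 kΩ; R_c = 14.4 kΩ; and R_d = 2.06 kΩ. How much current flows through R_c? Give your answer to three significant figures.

Total conductance ΣG = 1/4.46 + 1/34.6 + 1/14.4 + 1/2.06 = 0.8080 (units of 1/kΩ).
By the current-divider rule, I = I_total · G_k/ΣG = 36.5 × 0.08595 = 3.137 µA.

I ≈ 3.14 µA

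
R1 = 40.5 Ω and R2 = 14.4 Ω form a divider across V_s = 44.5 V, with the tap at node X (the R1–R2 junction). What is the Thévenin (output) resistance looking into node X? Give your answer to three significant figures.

R_th ≈ 10.6 Ω

Zeroing V_s shorts the top of R1 to ground, so R_th = R1 ‖ R2 = 10.62 Ω.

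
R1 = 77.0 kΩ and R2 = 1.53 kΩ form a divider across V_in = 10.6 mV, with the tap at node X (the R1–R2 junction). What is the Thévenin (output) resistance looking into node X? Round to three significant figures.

With V_in suppressed (replaced by a short), R_th = R1 ‖ R2 = (77.00 × 1.53)/(77.00 + 1.53) = 1.500 kΩ.

R_th ≈ 1.50 kΩ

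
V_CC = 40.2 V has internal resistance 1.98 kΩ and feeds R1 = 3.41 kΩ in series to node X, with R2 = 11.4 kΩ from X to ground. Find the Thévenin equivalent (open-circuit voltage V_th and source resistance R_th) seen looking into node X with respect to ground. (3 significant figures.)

V_th ≈ 27.3 V, R_th ≈ 3.66 kΩ

R1' = 1.98 + 3.41 = 5.390 kΩ (source resistance + R1).
With X open, the divider is unloaded: V_th = 40.2 × 11.4/16.79 = 27.29 V.
Zeroing V_CC shorts the top of R1' to ground, so R_th = R1' ‖ R2 = 3.660 kΩ.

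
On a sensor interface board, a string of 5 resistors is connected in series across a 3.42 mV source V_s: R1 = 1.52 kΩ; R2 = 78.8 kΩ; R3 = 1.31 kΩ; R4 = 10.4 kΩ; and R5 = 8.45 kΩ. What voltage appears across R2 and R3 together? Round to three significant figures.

V ≈ 2.73 mV

ΣR = 1.52 + 78.8 + 1.31 + 10.4 + 8.45 = 100.5 kΩ.
R_{R2..R3} = 78.8 + 1.31 = 80.11 kΩ.
V = V_s · R/ΣR = 3.42 × 0.7973 = 2.727 mV.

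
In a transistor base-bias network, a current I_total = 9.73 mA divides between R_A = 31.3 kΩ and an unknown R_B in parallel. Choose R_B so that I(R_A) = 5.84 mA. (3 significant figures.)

R_B ≈ 47.0 kΩ

The fraction through R_A equals R_B/(R_A+R_B).
With f = 0.6002, R_B = R_A · f/(1−f) = 31.3 × 1.501 = 46.99 kΩ.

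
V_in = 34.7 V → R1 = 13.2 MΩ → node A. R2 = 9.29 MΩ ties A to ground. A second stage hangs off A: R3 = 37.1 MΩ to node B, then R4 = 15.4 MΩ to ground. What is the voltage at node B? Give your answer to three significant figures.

The second stage (R3 + R4 = 52.50 MΩ) loads node A in parallel with R2.
R2 ‖ (R3+R4) = 7.893 MΩ.
V_A = 34.7 × 7.893/(13.2 + 7.893) = 12.99 V.
Stage 2 is unloaded, so V_B = V_A · R4/(R3+R4) = 12.99 × 15.4/52.50 = 3.809 V.

V_B ≈ 3.81 V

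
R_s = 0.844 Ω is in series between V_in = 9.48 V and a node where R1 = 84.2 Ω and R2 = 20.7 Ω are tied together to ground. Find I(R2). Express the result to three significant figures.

Parallel bank: R_p = 1/(1/84.2 + 1/20.7) = 16.62 Ω.
Node voltage V_A = V_in · R_p/(R_s + R_p) = 9.48 × 0.9517 = 9.022 V.
I(R2) = V_A / R2 = 9.022/20.7 = 0.4358 A.
(Equivalently: I_total = 0.5430 A, then current-divider fraction G_k/ΣG = 0.8027.)

I ≈ 0.436 A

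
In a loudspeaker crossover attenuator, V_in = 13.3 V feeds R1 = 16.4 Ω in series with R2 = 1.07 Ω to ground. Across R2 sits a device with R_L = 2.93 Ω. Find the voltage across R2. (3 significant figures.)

First combine the lower leg with the load: R2 ‖ R_L = 0.7838 Ω.
Voltage divider with the loaded lower leg: V_out = 13.3 × 0.7838/(16.4 + 0.7838) = 13.3 × 0.04561 = 0.6066 V.

V_out ≈ 0.607 V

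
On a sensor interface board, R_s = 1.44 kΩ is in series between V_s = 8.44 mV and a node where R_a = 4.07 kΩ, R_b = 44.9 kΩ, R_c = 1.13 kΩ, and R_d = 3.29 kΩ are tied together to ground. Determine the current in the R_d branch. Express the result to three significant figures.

Combine the parallel branches: R_p = (1/4.07 + 1/44.9 + 1/1.13 + 1/3.29)⁻¹ = 0.6864 kΩ.
V_A by voltage divider: V_A = 8.44 × 0.6864/(1.44 + 0.6864) = 2.724 mV.
Branch current I = V_A/R_d = 2.724/3.29 = 0.8281 µA.
(Equivalently: I_total = 3.969 µA, then current-divider fraction G_k/ΣG = 0.2086.)

I ≈ 0.828 µA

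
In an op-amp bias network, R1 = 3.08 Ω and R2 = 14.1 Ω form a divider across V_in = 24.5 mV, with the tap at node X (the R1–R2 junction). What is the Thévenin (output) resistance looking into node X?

With V_in suppressed (replaced by a short), R_th = R1 ‖ R2 = (3.080 × 14.1)/(3.080 + 14.1) = 2.528 Ω.

R_th ≈ 2.53 Ω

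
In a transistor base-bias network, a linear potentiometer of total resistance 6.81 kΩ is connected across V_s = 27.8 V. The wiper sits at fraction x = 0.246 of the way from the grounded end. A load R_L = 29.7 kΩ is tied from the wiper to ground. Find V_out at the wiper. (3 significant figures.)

Lower segment x·R_p = 1.675 kΩ; upper segment (1−x)·R_p = 5.135 kΩ.
R_L loads the lower segment: effective lower R = 1.586 kΩ.
Then V_out = V_s · 1.586/(5.135 + 1.586) = 6.560 V.

V_out ≈ 6.56 V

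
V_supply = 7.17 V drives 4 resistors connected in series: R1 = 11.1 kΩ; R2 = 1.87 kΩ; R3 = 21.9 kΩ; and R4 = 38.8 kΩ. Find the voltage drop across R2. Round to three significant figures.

ΣR = 11.1 + 1.87 + 21.9 + 38.8 = 73.67 kΩ.
V = V_supply · R/ΣR = 7.17 × 0.02538 = 0.1820 V.

V ≈ 0.182 V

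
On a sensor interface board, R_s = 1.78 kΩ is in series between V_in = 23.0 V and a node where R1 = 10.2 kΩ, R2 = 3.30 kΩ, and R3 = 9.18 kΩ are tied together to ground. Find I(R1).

Parallel bank: R_p = 1/(1/10.2 + 1/3.30 + 1/9.18) = 1.961 kΩ.
V_A = 23.0 × 1.961/3.741 = 12.06 V.
Branch current I = V_A/R1 = 12.06/10.2 = 1.182 mA.

I ≈ 1.18 mA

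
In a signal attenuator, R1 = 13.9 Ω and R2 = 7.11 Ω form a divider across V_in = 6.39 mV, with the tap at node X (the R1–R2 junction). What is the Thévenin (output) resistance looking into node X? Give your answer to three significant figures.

With V_in suppressed (replaced by a short), R_th = R1 ‖ R2 = (13.90 × 7.11)/(13.90 + 7.11) = 4.704 Ω.

R_th ≈ 4.70 Ω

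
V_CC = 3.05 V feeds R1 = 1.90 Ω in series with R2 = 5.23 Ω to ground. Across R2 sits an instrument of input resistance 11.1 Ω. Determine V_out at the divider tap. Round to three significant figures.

V_out ≈ 1.99 V

The load sits in parallel with R2, giving an effective lower resistance R2' = R2·R_L/(R2+R_L) = 3.555 Ω.
Then V_out = V_CC · R2'/(R1 + R2') = 3.05 × 3.555/5.455 = 1.988 V.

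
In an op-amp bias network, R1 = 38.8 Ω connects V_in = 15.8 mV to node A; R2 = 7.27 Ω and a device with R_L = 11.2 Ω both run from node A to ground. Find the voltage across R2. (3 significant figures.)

R2 ‖ R_L = (7.27 × 11.2)/(7.27 + 11.2) = 4.408 Ω.
Then V_out = V_in · R2'/(R1 + R2') = 15.8 × 4.408/43.21 = 1.612 mV.

V_out ≈ 1.61 mV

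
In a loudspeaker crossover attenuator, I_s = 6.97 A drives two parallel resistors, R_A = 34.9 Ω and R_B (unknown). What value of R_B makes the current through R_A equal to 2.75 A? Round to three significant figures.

R_B ≈ 22.7 Ω

In a two-way split, I_A/I_s = R_B/(R_A + R_B).
2.75/6.97 = R_B/(R_A + R_B) → R_B = R_A · (0.3945)/(1 − 0.3945) = 34.9 × 0.6517 = 22.74 Ω.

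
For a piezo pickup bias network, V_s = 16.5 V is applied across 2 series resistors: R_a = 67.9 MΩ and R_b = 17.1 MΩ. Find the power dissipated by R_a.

P ≈ 2.56 µW

Series current I = V_s/ΣR = 16.5/85.00 = 0.1941 µA.
P(R_a) = I²·R_a = (0.1941)² × 67.9 = 2.559 µW.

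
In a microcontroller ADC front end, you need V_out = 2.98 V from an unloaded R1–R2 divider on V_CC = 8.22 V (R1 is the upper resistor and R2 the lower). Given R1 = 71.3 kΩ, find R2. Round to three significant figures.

R2 ≈ 40.5 kΩ

The divider ratio is R2/(R1+R2) = 2.98/8.22 = 0.3625.
So R2 = R1 · V_out/(V_CC − V_out) = 71.3 × 2.98/(8.22 − 2.98) = 71.3 × 0.5687 = 40.55 kΩ.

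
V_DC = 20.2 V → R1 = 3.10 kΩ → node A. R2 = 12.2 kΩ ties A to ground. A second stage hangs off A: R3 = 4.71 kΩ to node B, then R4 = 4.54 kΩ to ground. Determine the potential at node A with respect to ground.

Looking into the second stage from A: R3 + R4 = 9.250 kΩ appears in parallel with R2.
R2 ‖ (R3+R4) = 5.261 kΩ.
So V_A = 20.2 × 0.6292 = 12.71 V.

V_A ≈ 12.7 V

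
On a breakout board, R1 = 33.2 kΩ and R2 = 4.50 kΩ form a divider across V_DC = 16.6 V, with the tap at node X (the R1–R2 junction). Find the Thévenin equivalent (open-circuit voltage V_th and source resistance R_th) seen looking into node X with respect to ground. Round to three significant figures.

With X open, the divider is unloaded: V_th = 16.6 × 4.50/37.70 = 1.981 V.
Looking into X with the source shorted: R_th = R1·R2/(R1+R2) = 33.20 × 4.50/37.70 = 3.963 kΩ.

V_th ≈ 1.98 V, R_th ≈ 3.96 kΩ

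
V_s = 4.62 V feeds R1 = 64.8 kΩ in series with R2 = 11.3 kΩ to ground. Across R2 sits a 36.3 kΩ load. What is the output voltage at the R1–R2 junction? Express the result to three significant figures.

R2 ‖ R_L = (11.3 × 36.3)/(11.3 + 36.3) = 8.617 kΩ.
Now apply the divider: V_out = 4.62 × 0.1174 = 0.5423 V.

V_out ≈ 0.542 V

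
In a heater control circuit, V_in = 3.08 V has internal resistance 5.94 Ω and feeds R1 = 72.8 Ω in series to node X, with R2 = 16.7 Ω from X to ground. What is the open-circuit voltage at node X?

R1' = 5.94 + 72.8 = 78.74 Ω (source resistance + R1).
With X open, the divider is unloaded: V_th = 3.08 × 16.7/95.44 = 0.5389 V.

V_th ≈ 0.539 V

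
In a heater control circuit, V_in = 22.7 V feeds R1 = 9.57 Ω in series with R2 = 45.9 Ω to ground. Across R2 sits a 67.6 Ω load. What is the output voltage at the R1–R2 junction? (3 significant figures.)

V_out ≈ 16.8 V

The load sits in parallel with R2, giving an effective lower resistance R2' = R2·R_L/(R2+R_L) = 27.34 Ω.
Then V_out = V_in · R2'/(R1 + R2') = 22.7 × 27.34/36.91 = 16.81 V.
(Unloaded it would be 18.8 V; the load pulls it down.)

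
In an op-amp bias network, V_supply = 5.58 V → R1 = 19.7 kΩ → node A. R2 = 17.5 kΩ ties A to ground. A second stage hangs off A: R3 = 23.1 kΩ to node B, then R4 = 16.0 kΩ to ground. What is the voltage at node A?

V_A ≈ 2.12 V

The second stage (R3 + R4 = 39.10 kΩ) loads node A in parallel with R2.
R2 ‖ (R3+R4) = 12.09 kΩ.
V_A = 5.58 × 12.09/(19.7 + 12.09) = 2.122 V.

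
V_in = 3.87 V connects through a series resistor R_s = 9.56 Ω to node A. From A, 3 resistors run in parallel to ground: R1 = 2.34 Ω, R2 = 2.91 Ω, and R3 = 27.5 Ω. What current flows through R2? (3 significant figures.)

Parallel bank: R_p = 1/(1/2.34 + 1/2.91 + 1/27.5) = 1.239 Ω.
Node voltage V_A = V_in · R_p/(R_s + R_p) = 3.87 × 0.1147 = 0.4439 V.
Branch current I = V_A/R2 = 0.4439/2.91 = 0.1525 A.

I ≈ 0.153 A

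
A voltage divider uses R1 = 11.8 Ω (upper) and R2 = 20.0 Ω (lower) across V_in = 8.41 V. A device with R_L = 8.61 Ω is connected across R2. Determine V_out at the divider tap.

First combine the lower leg with the load: R2 ‖ R_L = 6.019 Ω.
Now apply the divider: V_out = 8.41 × 0.3378 = 2.841 V.
(Unloaded it would be 5.29 V; the load pulls it down.)

V_out ≈ 2.84 V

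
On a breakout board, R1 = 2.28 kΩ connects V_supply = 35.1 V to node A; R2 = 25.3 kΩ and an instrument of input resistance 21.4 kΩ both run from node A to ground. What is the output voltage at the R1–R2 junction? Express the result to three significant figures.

V_out ≈ 29.3 V

The load sits in parallel with R2, giving an effective lower resistance R2' = R2·R_L/(R2+R_L) = 11.59 kΩ.
Then V_out = V_supply · R2'/(R1 + R2') = 35.1 × 11.59/13.87 = 29.33 V.
(Unloaded it would be 32.2 V; the load pulls it down.)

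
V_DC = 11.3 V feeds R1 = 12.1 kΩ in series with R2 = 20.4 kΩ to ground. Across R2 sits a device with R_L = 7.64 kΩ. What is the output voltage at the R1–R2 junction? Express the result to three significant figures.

V_out ≈ 3.56 V

First combine the lower leg with the load: R2 ‖ R_L = 5.558 kΩ.
Now apply the divider: V_out = 11.3 × 0.3148 = 3.557 V.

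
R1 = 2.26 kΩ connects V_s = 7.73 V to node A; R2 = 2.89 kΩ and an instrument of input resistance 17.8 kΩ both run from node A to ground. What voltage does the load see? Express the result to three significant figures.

R2 ‖ R_L = (2.89 × 17.8)/(2.89 + 17.8) = 2.486 kΩ.
Then V_out = V_s · R2'/(R1 + R2') = 7.73 × 2.486/4.746 = 4.049 V.

V_out ≈ 4.05 V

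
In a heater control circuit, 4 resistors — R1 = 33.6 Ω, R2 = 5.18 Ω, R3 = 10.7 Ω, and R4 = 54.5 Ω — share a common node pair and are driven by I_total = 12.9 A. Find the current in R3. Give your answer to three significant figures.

Total conductance ΣG = 1/33.6 + 1/5.18 + 1/10.7 + 1/54.5 = 0.3346 (units of 1/Ω).
R3 takes the fraction G_k/ΣG = 0.09346/0.3346 = 0.2793, so I = 12.9 × 0.2793 = 3.603 A.

I ≈ 3.60 A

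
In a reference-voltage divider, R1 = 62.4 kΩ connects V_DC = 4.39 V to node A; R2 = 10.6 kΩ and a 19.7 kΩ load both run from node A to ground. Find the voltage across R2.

V_out ≈ 0.437 V

The load sits in parallel with R2, giving an effective lower resistance R2' = R2·R_L/(R2+R_L) = 6.892 kΩ.
Voltage divider with the loaded lower leg: V_out = 4.39 × 6.892/(62.4 + 6.892) = 4.39 × 0.09946 = 0.4366 V.
(Unloaded it would be 0.637 V; the load pulls it down.)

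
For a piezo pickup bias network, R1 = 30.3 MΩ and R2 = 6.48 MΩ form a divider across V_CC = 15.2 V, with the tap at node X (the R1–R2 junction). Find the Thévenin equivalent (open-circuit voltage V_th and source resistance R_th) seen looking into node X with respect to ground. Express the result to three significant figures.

V_th is the unloaded tap voltage: V_CC · R2/(R1+R2) = 15.2 × 0.1762 = 2.678 V.
With V_CC suppressed (replaced by a short), R_th = R1 ‖ R2 = (30.30 × 6.48)/(30.30 + 6.48) = 5.338 MΩ.

V_th ≈ 2.68 V, R_th ≈ 5.34 MΩ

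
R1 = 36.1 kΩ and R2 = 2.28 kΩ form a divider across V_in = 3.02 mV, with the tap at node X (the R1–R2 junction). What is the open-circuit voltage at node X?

V_th ≈ 0.179 mV

V_th is the unloaded tap voltage: V_in · R2/(R1+R2) = 3.02 × 0.05941 = 0.1794 mV.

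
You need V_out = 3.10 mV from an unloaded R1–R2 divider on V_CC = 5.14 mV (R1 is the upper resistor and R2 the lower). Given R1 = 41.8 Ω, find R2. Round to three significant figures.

V_out/V_CC = R2/(R1+R2) = 0.6031.
So R2 = R1 · V_out/(V_CC − V_out) = 41.8 × 3.10/(5.14 − 3.10) = 41.8 × 1.520 = 63.52 Ω.

R2 ≈ 63.5 Ω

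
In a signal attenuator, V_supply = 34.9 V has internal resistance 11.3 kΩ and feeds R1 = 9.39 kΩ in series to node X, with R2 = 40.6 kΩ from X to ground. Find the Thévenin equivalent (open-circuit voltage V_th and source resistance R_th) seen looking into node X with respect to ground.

V_th ≈ 23.1 V, R_th ≈ 13.7 kΩ

R1' = 11.3 + 9.39 = 20.69 kΩ (source resistance + R1).
With X open, the divider is unloaded: V_th = 34.9 × 40.6/61.29 = 23.12 V.
Zeroing V_supply shorts the top of R1' to ground, so R_th = R1' ‖ R2 = 13.71 kΩ.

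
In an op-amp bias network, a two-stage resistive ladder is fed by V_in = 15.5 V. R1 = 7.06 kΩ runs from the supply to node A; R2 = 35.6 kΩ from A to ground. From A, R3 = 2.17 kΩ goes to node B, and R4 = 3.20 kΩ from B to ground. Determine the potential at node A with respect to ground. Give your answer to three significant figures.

Looking into the second stage from A: R3 + R4 = 5.370 kΩ appears in parallel with R2.
R2 ‖ (R3+R4) = 4.666 kΩ.
So V_A = 15.5 × 0.3979 = 6.168 V.

V_A ≈ 6.17 V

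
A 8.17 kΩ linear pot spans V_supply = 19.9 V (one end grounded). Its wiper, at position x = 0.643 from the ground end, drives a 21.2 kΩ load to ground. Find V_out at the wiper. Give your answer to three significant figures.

Split the track: R_lower = x·R_p = 5.253 kΩ, R_upper = (1−x)·R_p = 2.917 kΩ.
(x·R_p) ‖ R_L = 4.210 kΩ.
Loaded-divider output: V_out = 19.9 × 0.5907 = 11.76 V.

V_out ≈ 11.8 V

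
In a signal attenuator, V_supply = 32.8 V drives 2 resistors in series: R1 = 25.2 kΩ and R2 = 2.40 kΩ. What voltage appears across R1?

V ≈ 29.9 V

Series total: ΣR = 25.2 + 2.40 = 27.60 kΩ.
By the voltage-divider rule, V = 32.8 × 25.20/27.60 = 29.95 V.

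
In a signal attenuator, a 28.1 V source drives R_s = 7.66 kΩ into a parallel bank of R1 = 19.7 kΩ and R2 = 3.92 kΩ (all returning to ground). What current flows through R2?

I ≈ 2.14 mA

Combine the parallel branches: R_p = (1/19.7 + 1/3.92)⁻¹ = 3.269 kΩ.
Node voltage V_A = V_DC · R_p/(R_s + R_p) = 28.1 × 0.2991 = 8.406 V.
I(R2) = V_A / R2 = 8.406/3.92 = 2.144 mA.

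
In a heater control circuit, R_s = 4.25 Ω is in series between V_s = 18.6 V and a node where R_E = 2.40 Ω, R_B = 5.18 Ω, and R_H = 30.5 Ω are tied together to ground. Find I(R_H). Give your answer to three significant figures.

Parallel bank: R_p = 1/(1/2.40 + 1/5.18 + 1/30.5) = 1.556 Ω.
Node voltage V_A = V_s · R_p/(R_s + R_p) = 18.6 × 0.2681 = 4.986 V.
Branch current I = V_A/R_H = 4.986/30.5 = 0.1635 A.

I ≈ 0.163 A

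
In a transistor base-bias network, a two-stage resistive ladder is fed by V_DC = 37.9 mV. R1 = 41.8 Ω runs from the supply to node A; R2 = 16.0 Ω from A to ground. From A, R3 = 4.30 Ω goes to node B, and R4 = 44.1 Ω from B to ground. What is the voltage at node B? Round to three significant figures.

V_B ≈ 7.71 mV

The second stage (R3 + R4 = 48.40 Ω) loads node A in parallel with R2.
R2 ‖ (R3+R4) = 12.02 Ω.
V_A = 37.9 × 12.02/(41.8 + 12.02) = 8.467 mV.
Then the unloaded second divider: V_B = V_A × R4/(R3+R4) = 8.467 × 0.9112 = 7.715 mV.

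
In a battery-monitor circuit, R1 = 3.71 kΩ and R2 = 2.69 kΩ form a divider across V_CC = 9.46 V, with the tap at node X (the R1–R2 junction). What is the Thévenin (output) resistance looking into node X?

R_th ≈ 1.56 kΩ

With V_CC suppressed (replaced by a short), R_th = R1 ‖ R2 = (3.710 × 2.69)/(3.710 + 2.69) = 1.559 kΩ.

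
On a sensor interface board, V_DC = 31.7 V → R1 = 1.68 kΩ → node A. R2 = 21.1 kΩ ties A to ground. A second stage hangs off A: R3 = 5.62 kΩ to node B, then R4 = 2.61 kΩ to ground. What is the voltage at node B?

V_B ≈ 7.83 V

The second stage (R3 + R4 = 8.230 kΩ) loads node A in parallel with R2.
Effective lower resistance at A: R2 ‖ 8.230 = 5.921 kΩ.
So V_A = 31.7 × 0.7790 = 24.69 V.
Stage 2 is unloaded, so V_B = V_A · R4/(R3+R4) = 24.69 × 2.61/8.230 = 7.831 V.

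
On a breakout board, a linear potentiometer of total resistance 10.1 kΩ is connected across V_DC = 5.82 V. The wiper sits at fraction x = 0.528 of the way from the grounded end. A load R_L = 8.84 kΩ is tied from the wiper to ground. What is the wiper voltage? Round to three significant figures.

The pot divides into 4.767 kΩ above the wiper and 5.333 kΩ below.
(x·R_p) ‖ R_L = 3.326 kΩ.
Then V_out = V_DC · 3.326/(4.767 + 3.326) = 2.392 V.
(Unloaded: V_out = x·V_DC = 3.07 V.)

V_out ≈ 2.39 V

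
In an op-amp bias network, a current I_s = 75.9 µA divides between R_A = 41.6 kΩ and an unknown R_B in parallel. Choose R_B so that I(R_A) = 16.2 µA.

R_B ≈ 11.3 kΩ

In a two-way split, I_A/I_s = R_B/(R_A + R_B).
16.2/75.9 = R_B/(R_A + R_B) → R_B = R_A · (0.2134)/(1 − 0.2134) = 41.6 × 0.2714 = 11.29 kΩ.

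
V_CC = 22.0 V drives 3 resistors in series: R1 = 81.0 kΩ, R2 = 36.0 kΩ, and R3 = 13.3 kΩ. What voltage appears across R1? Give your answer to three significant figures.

ΣR = 81.0 + 36.0 + 13.3 = 130.3 kΩ.
Voltage divider: V = V_CC · (81.00 / 130.3) = 22.0 × 0.6216 = 13.68 V.

V ≈ 13.7 V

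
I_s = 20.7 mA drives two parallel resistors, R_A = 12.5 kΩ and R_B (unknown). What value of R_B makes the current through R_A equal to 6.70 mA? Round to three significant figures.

R_B ≈ 5.98 kΩ

Two-branch current divider: I_A = I_s · R_B/(R_A + R_B).
6.70/20.7 = R_B/(R_A + R_B) → R_B = R_A · (0.3237)/(1 − 0.3237) = 12.5 × 0.4786 = 5.982 kΩ.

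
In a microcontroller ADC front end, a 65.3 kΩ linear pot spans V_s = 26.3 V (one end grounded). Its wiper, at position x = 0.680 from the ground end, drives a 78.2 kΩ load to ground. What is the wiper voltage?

The pot divides into 20.90 kΩ above the wiper and 44.40 kΩ below.
R_L loads the lower segment: effective lower R = 28.32 kΩ.
Then V_out = V_s · 28.32/(20.90 + 28.32) = 15.13 V.

V_out ≈ 15.1 V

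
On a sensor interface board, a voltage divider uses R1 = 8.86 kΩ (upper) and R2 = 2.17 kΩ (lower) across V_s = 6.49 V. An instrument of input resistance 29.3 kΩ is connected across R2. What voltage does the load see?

The load sits in parallel with R2, giving an effective lower resistance R2' = R2·R_L/(R2+R_L) = 2.020 kΩ.
Voltage divider with the loaded lower leg: V_out = 6.49 × 2.020/(8.86 + 2.020) = 6.49 × 0.1857 = 1.205 V.
(Unloaded it would be 1.28 V; the load pulls it down.)

V_out ≈ 1.21 V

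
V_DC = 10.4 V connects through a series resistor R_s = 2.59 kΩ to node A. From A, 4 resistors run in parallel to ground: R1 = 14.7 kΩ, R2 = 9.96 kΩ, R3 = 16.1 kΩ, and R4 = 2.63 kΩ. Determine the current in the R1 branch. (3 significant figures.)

I ≈ 0.274 mA

Combine the parallel branches: R_p = (1/14.7 + 1/9.96 + 1/16.1 + 1/2.63)⁻¹ = 1.637 kΩ.
V_A = 10.4 × 1.637/4.227 = 4.028 V.
I(R1) = V_A / R1 = 4.028/14.7 = 0.2740 mA.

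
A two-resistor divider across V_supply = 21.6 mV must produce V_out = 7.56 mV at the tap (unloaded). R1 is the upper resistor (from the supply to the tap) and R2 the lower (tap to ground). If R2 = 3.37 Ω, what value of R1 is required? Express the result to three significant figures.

R1 ≈ 6.26 Ω

V_out/V_supply = R2/(R1+R2) = 0.3500.
So R1 = R2 · (V_supply/V_out − 1) = 3.37 × (21.6/7.56 − 1) = 3.37 × 1.857 = 6.259 Ω.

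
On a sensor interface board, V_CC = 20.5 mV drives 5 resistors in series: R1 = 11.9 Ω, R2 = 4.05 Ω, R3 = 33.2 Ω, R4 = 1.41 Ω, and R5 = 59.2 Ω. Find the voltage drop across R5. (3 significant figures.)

V ≈ 11.1 mV

Total series resistance ΣR = 11.9 + 4.05 + 33.2 + 1.41 + 59.2 = 109.8 Ω.
By the voltage-divider rule, V = 20.5 × 59.20/109.8 = 11.06 mV.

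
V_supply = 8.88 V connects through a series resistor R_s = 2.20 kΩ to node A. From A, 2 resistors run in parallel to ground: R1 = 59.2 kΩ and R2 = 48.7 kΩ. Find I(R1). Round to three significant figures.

I ≈ 0.139 mA

Combine the parallel branches: R_p = (1/59.2 + 1/48.7)⁻¹ = 26.72 kΩ.
V_A by voltage divider: V_A = 8.88 × 26.72/(2.20 + 26.72) = 8.204 V.
I(R1) = V_A / R1 = 8.204/59.2 = 0.1386 mA.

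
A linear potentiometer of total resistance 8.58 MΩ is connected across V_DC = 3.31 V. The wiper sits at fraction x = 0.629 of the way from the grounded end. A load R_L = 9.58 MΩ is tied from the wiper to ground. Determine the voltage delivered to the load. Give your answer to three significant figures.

V_out ≈ 1.72 V

The pot divides into 3.183 MΩ above the wiper and 5.397 MΩ below.
Lower segment in parallel with the load: 5.397 ‖ 9.58 = 3.452 MΩ.
V_out = 3.31 × 3.452/(3.183 + 3.452) = 1.722 V.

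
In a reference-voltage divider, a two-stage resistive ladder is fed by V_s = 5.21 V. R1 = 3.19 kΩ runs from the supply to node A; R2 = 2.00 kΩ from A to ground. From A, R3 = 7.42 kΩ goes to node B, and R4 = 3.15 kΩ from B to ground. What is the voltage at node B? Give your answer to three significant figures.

V_B ≈ 0.536 V

Looking into the second stage from A: R3 + R4 = 10.57 kΩ appears in parallel with R2.
Effective lower resistance at A: R2 ‖ 10.57 = 1.682 kΩ.
First divider: V_A = V_s · 1.682/(3.19 + 1.682) = 1.799 V.
Stage 2 is unloaded, so V_B = V_A · R4/(R3+R4) = 1.799 × 3.15/10.57 = 0.5360 V.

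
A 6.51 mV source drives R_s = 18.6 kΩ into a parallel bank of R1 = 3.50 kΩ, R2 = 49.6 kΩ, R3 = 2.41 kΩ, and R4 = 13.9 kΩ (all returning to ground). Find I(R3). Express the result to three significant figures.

Equivalent of the parallel group: R_p = 1.261 kΩ.
Node voltage V_A = V_in · R_p/(R_s + R_p) = 6.51 × 0.06351 = 0.4135 mV.
Branch current I = V_A/R3 = 0.4135/2.41 = 0.1716 µA.

I ≈ 0.172 µA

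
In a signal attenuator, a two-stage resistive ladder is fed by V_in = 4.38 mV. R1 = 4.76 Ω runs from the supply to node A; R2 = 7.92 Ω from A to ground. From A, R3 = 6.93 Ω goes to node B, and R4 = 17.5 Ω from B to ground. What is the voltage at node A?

Looking into the second stage from A: R3 + R4 = 24.43 Ω appears in parallel with R2.
R2 ‖ (R3+R4) = 5.981 Ω.
So V_A = 4.38 × 0.5568 = 2.439 mV.

V_A ≈ 2.44 mV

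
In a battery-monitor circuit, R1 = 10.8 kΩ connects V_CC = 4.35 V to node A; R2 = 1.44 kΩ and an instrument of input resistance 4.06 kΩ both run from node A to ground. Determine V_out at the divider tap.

V_out ≈ 0.390 V

The load sits in parallel with R2, giving an effective lower resistance R2' = R2·R_L/(R2+R_L) = 1.063 kΩ.
Voltage divider with the loaded lower leg: V_out = 4.35 × 1.063/(10.8 + 1.063) = 4.35 × 0.08960 = 0.3898 V.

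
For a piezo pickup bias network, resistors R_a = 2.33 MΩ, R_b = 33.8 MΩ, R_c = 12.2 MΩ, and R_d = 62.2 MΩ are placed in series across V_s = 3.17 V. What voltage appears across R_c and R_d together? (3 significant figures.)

Series total: ΣR = 2.33 + 33.8 + 12.2 + 62.2 = 110.5 MΩ.
R_{R_c..R_d} = 12.2 + 62.2 = 74.40 MΩ.
V = V_s · R/ΣR = 3.17 × 0.6731 = 2.134 V.

V ≈ 2.13 V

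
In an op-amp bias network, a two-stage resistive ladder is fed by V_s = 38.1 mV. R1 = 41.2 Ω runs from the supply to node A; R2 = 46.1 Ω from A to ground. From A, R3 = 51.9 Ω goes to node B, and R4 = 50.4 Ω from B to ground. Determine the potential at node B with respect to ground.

Node A sees R2 in parallel with the series input of stage 2, R3 + R4 = 102.3 Ω.
R2 ‖ (R3+R4) = 31.78 Ω.
V_A = 38.1 × 31.78/(41.2 + 31.78) = 16.59 mV.
V_B = V_A × 0.4927 = 8.174 mV.

V_B ≈ 8.17 mV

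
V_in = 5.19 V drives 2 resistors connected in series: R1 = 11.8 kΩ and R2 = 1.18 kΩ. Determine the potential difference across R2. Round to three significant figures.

V ≈ 0.472 V

ΣR = 11.8 + 1.18 = 12.98 kΩ.
Voltage divider: V = V_in · (1.180 / 12.98) = 5.19 × 0.09091 = 0.4718 V.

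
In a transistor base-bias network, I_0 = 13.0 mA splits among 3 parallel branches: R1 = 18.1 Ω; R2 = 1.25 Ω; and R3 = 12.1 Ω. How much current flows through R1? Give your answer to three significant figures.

Conductances: ΣG = 1/18.1 + 1/1.25 + 1/12.1 = 0.9379 (1/Ω).
R1 takes the fraction G_k/ΣG = 0.05525/0.9379 = 0.05891, so I = 13.0 × 0.05891 = 0.7658 mA.

I ≈ 0.766 mA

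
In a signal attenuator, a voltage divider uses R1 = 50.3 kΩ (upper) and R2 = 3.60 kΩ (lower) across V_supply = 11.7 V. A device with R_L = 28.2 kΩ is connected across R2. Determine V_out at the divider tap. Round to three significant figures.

V_out ≈ 0.698 V

The load sits in parallel with R2, giving an effective lower resistance R2' = R2·R_L/(R2+R_L) = 3.192 kΩ.
Now apply the divider: V_out = 11.7 × 0.05968 = 0.6983 V.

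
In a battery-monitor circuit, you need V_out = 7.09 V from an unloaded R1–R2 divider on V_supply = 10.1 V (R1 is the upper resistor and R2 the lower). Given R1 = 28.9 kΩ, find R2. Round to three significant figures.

R2 ≈ 68.1 kΩ

V_out/V_supply = R2/(R1+R2) = 0.7020.
Rearranging, R2 = R1·k/(1−k) = 28.9 × 2.355 = 68.07 kΩ.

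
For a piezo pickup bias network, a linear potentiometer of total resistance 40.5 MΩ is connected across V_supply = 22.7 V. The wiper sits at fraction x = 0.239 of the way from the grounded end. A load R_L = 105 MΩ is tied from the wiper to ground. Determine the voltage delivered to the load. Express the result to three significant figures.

The pot divides into 30.82 MΩ above the wiper and 9.679 MΩ below.
Lower segment in parallel with the load: 9.679 ‖ 105 = 8.863 MΩ.
Loaded-divider output: V_out = 22.7 × 0.2233 = 5.070 V.

V_out ≈ 5.07 V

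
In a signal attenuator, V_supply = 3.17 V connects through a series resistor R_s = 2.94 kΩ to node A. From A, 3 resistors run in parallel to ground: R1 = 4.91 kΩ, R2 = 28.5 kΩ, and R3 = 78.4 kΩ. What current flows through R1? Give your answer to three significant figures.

I ≈ 0.371 mA

Parallel bank: R_p = 1/(1/4.91 + 1/28.5 + 1/78.4) = 3.976 kΩ.
V_A = 3.17 × 3.976/6.916 = 1.822 V.
I(R1) = V_A / R1 = 1.822/4.91 = 0.3712 mA.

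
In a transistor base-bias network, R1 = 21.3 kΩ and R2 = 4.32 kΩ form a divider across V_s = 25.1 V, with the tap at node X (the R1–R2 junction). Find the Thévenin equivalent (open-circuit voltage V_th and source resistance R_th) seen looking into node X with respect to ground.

V_th ≈ 4.23 V, R_th ≈ 3.59 kΩ

With X open, the divider is unloaded: V_th = 25.1 × 4.32/25.62 = 4.232 V.
Looking into X with the source shorted: R_th = R1·R2/(R1+R2) = 21.30 × 4.32/25.62 = 3.592 kΩ.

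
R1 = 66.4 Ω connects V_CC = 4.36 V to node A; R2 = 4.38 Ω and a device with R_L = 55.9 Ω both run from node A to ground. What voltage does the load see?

V_out ≈ 0.251 V

First combine the lower leg with the load: R2 ‖ R_L = 4.062 Ω.
Then V_out = V_CC · R2'/(R1 + R2') = 4.36 × 4.062/70.46 = 0.2513 V.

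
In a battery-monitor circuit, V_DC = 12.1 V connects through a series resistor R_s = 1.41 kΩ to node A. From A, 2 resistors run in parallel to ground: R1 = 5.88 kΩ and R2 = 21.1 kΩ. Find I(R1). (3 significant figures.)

I ≈ 1.57 mA

Combine the parallel branches: R_p = (1/5.88 + 1/21.1)⁻¹ = 4.599 kΩ.
Node voltage V_A = V_DC · R_p/(R_s + R_p) = 12.1 × 0.7653 = 9.261 V.
I(R1) = V_A / R1 = 9.261/5.88 = 1.575 mA.
(Equivalently: I_total = 2.014 mA, then current-divider fraction G_k/ΣG = 0.7821.)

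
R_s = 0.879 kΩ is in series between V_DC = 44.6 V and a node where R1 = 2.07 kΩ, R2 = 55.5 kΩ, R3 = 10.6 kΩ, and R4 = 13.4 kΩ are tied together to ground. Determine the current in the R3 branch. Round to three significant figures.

I ≈ 2.65 mA

Combine the parallel branches: R_p = (1/2.07 + 1/55.5 + 1/10.6 + 1/13.4)⁻¹ = 1.492 kΩ.
V_A by voltage divider: V_A = 44.6 × 1.492/(0.879 + 1.492) = 28.07 V.
I(R3) = V_A / R3 = 28.07/10.6 = 2.648 mA.
(Check via current divider: I_total = 18.81 mA; share G_k/ΣG = 0.1408 → same result.)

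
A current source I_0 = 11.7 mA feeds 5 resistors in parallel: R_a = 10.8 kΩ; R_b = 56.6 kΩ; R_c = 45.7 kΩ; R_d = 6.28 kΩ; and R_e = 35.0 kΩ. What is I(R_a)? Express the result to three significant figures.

I ≈ 3.39 mA

ΣG = 1/10.8 + 1/56.6 + 1/45.7 + 1/6.28 + 1/35.0 = 0.3199.
Current divider: I(R_a) = I_0 · G_k/ΣG = 11.7 × (0.09259/0.3199) = 11.7 × 0.2894 = 3.386 mA.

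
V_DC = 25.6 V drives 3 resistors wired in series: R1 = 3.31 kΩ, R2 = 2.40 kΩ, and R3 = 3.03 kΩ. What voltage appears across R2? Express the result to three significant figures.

Total series resistance ΣR = 3.31 + 2.40 + 3.03 = 8.740 kΩ.
Voltage divider: V = V_DC · (2.400 / 8.740) = 25.6 × 0.2746 = 7.030 V.

V ≈ 7.03 V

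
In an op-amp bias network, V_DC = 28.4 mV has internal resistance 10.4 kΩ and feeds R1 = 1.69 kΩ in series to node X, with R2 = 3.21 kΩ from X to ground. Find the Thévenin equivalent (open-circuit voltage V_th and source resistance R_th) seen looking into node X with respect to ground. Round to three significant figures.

V_th ≈ 5.96 mV, R_th ≈ 2.54 kΩ

R1' = 10.4 + 1.69 = 12.09 kΩ (source resistance + R1).
With X open, the divider is unloaded: V_th = 28.4 × 3.21/15.30 = 5.958 mV.
Zeroing V_DC shorts the top of R1' to ground, so R_th = R1' ‖ R2 = 2.537 kΩ.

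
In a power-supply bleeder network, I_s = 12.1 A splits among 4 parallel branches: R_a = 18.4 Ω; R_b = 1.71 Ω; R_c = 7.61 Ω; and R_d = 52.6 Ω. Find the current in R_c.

I ≈ 2.01 A

Conductances: ΣG = 1/18.4 + 1/1.71 + 1/7.61 + 1/52.6 = 0.7896 (1/Ω).
R_c takes the fraction G_k/ΣG = 0.1314/0.7896 = 0.1664, so I = 12.1 × 0.1664 = 2.014 A.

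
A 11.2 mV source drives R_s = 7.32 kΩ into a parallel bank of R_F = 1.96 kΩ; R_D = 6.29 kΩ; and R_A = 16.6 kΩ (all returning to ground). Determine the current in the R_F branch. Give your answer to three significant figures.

Combine the parallel branches: R_p = (1/1.96 + 1/6.29 + 1/16.6)⁻¹ = 1.371 kΩ.
Node voltage V_A = V_supply · R_p/(R_s + R_p) = 11.2 × 0.1577 = 1.767 mV.
I(R_F) = V_A / R_F = 1.767/1.96 = 0.9014 µA.

I ≈ 0.901 µA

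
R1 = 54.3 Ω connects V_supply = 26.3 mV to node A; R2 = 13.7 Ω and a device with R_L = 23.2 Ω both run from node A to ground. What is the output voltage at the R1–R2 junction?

V_out ≈ 3.60 mV

R2 ‖ R_L = (13.7 × 23.2)/(13.7 + 23.2) = 8.614 Ω.
Then V_out = V_supply · R2'/(R1 + R2') = 26.3 × 8.614/62.91 = 3.601 mV.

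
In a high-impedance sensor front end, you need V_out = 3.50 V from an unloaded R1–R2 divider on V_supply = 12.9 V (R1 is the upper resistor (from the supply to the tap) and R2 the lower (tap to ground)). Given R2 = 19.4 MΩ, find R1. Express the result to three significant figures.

Required fraction k = V_out/V_supply = 0.2713.
Rearranging, R1 = R2·(1−k)/k = 19.4 × 2.686 = 52.10 MΩ.

R1 ≈ 52.1 MΩ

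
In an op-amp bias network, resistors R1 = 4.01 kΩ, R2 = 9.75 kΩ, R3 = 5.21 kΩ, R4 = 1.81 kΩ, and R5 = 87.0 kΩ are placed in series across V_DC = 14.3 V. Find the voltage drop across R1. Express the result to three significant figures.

V ≈ 0.532 V

ΣR = 4.01 + 9.75 + 5.21 + 1.81 + 87.0 = 107.8 kΩ.
Voltage divider: V = V_DC · (4.010 / 107.8) = 14.3 × 0.03721 = 0.5320 V.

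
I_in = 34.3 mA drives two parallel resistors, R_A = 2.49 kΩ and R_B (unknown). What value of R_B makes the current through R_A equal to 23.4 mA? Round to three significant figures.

The fraction through R_A equals R_B/(R_A+R_B).
23.4/34.3 = R_B/(R_A + R_B) → R_B = R_A · (0.6822)/(1 − 0.6822) = 2.49 × 2.147 = 5.346 kΩ.

R_B ≈ 5.35 kΩ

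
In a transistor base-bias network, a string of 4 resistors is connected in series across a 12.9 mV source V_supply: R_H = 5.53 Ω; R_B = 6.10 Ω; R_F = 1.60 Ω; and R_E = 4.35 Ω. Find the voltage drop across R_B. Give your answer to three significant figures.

Total series resistance ΣR = 5.53 + 6.10 + 1.60 + 4.35 = 17.58 Ω.
V = V_supply · R/ΣR = 12.9 × 0.3470 = 4.476 mV.

V ≈ 4.48 mV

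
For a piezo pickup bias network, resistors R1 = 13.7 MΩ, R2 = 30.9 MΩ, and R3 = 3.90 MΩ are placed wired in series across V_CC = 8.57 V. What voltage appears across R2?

V ≈ 5.46 V

Series total: ΣR = 13.7 + 30.9 + 3.90 = 48.50 MΩ.
By the voltage-divider rule, V = 8.57 × 30.90/48.50 = 5.460 V.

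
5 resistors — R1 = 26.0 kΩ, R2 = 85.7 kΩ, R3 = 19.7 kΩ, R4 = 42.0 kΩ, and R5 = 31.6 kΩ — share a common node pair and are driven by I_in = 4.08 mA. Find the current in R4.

Conductances: ΣG = 1/26.0 + 1/85.7 + 1/19.7 + 1/42.0 + 1/31.6 = 0.1563 (1/kΩ).
R4 takes the fraction G_k/ΣG = 0.02381/0.1563 = 0.1523, so I = 4.08 × 0.1523 = 0.6213 mA.

I ≈ 0.621 mA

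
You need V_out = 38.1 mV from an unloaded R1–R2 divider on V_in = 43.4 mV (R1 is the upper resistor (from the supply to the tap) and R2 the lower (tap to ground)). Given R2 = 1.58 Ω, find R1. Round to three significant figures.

R1 ≈ 0.220 Ω

Required fraction k = V_out/V_in = 0.8779.
Rearranging, R1 = R2·(1−k)/k = 1.58 × 0.1391 = 0.2198 Ω.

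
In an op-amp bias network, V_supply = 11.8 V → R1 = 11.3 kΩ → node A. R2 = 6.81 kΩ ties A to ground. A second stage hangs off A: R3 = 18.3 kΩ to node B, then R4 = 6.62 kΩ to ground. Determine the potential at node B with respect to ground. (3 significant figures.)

The second stage (R3 + R4 = 24.92 kΩ) loads node A in parallel with R2.
R2 ‖ (R3+R4) = 5.348 kΩ.
V_A = 11.8 × 5.348/(11.3 + 5.348) = 3.791 V.
Then the unloaded second divider: V_B = V_A × R4/(R3+R4) = 3.791 × 0.2657 = 1.007 V.

V_B ≈ 1.01 V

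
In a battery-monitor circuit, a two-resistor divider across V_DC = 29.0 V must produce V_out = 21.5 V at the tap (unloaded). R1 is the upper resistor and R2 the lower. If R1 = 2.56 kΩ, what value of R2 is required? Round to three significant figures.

R2 ≈ 7.34 kΩ

V_out/V_DC = R2/(R1+R2) = 0.7414.
So R2 = R1 · V_out/(V_DC − V_out) = 2.56 × 21.5/(29.0 − 21.5) = 2.56 × 2.867 = 7.339 kΩ.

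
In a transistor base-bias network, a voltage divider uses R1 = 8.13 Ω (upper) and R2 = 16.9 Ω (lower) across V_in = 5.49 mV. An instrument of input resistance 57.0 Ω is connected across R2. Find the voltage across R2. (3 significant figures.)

First combine the lower leg with the load: R2 ‖ R_L = 13.04 Ω.
Voltage divider with the loaded lower leg: V_out = 5.49 × 13.04/(8.13 + 13.04) = 5.49 × 0.6159 = 3.381 mV.

V_out ≈ 3.38 mV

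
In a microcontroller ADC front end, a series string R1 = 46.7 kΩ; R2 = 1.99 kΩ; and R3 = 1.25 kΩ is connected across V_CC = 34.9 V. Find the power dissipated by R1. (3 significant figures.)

P ≈ 22.8 mW

The common current is I = 34.9/49.94 = 0.6988 mA.
P = I²R = 0.4884 × 46.7 = 22.81 mW.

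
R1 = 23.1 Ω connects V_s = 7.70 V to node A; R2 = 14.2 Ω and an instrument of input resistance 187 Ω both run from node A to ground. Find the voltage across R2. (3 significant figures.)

The load sits in parallel with R2, giving an effective lower resistance R2' = R2·R_L/(R2+R_L) = 13.20 Ω.
Now apply the divider: V_out = 7.70 × 0.3636 = 2.800 V.
(Unloaded it would be 2.93 V; the load pulls it down.)

V_out ≈ 2.80 V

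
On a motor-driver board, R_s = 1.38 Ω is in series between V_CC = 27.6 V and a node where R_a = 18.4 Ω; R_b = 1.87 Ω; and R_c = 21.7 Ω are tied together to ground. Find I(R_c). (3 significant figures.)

Equivalent of the parallel group: R_p = 1.574 Ω.
V_A by voltage divider: V_A = 27.6 × 1.574/(1.38 + 1.574) = 14.71 V.
Branch current I = V_A/R_c = 14.71/21.7 = 0.6778 A.
(Equivalently: I_total = 9.342 A, then current-divider fraction G_k/ΣG = 0.07255.)

I ≈ 0.678 A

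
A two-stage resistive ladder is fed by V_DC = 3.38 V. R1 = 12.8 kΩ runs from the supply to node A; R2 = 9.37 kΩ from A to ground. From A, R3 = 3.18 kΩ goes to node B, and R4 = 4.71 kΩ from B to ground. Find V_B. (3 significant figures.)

Node A sees R2 in parallel with the series input of stage 2, R3 + R4 = 7.890 kΩ.
Effective lower resistance at A: R2 ‖ 7.890 = 4.283 kΩ.
V_A = 3.38 × 4.283/(12.8 + 4.283) = 0.8475 V.
V_B = V_A × 0.5970 = 0.5059 V.

V_B ≈ 0.506 V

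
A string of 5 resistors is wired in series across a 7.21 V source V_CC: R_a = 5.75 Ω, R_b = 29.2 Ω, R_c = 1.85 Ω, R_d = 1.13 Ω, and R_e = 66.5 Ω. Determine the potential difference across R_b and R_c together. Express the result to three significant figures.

V ≈ 2.14 V

Series total: ΣR = 5.75 + 29.2 + 1.85 + 1.13 + 66.5 = 104.4 Ω.
R_{R_b..R_c} = 29.2 + 1.85 = 31.05 Ω.
V = V_CC · R/ΣR = 7.21 × 0.2973 = 2.144 V.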